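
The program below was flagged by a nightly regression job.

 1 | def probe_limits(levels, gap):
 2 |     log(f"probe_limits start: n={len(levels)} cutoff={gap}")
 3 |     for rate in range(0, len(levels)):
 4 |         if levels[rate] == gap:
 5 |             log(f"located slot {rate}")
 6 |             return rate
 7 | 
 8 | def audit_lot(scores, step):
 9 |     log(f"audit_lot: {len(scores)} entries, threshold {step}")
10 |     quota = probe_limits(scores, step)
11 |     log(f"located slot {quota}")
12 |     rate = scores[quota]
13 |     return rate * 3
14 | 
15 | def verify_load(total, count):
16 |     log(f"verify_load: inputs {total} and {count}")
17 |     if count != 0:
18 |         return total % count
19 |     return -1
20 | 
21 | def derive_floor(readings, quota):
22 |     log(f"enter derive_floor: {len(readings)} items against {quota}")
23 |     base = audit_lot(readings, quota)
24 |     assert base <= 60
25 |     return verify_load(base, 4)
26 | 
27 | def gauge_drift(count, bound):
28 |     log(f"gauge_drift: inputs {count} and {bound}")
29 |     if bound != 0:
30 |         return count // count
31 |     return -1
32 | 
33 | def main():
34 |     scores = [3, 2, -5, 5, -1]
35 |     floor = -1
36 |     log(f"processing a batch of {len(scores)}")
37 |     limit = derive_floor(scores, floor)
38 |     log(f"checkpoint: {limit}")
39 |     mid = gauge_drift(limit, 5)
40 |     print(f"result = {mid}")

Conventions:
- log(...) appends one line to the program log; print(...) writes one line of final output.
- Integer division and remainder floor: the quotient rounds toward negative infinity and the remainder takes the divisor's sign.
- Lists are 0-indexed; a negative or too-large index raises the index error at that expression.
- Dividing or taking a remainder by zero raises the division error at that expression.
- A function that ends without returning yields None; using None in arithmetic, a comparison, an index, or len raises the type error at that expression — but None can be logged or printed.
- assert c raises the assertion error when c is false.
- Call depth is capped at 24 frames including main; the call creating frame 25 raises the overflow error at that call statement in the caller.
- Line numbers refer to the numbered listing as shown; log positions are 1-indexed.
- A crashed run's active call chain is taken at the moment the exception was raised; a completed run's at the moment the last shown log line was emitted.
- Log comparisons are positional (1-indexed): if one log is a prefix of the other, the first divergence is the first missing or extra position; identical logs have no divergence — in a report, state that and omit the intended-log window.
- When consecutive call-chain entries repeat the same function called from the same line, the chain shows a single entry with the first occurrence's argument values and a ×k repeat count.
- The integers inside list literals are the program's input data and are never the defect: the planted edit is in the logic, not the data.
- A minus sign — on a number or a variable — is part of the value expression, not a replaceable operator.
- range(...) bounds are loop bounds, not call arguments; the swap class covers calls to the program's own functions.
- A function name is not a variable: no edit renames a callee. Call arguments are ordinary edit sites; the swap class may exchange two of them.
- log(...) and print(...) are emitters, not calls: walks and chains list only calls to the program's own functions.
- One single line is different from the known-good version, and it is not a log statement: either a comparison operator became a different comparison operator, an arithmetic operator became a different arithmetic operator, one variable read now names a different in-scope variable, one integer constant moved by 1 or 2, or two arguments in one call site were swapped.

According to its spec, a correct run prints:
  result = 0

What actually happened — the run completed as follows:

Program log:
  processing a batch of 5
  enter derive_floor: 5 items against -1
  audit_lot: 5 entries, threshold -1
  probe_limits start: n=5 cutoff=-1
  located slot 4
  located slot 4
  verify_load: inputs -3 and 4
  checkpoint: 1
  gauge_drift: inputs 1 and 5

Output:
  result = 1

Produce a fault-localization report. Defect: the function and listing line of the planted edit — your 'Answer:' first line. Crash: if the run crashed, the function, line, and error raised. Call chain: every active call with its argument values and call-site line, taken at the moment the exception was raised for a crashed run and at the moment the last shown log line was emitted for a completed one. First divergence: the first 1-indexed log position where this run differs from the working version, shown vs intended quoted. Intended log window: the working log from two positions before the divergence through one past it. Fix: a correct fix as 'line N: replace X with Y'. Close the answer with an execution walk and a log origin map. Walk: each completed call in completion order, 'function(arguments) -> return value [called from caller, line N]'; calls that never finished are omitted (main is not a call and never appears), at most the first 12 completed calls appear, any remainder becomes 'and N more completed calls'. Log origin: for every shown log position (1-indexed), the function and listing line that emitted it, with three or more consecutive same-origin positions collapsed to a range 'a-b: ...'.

Answer: the defect is in gauge_drift at line 30.
Key fact: Log streams are identical — the defect surfaces only in the printed output.
Call chain: main -> gauge_drift(1, 5) (called at line 39).
First divergence: none (the log streams are identical).
Execution walk:
  probe_limits([3, 2, -5, 5, -1], -1) -> 4  [called from audit_lot, line 10]
  audit_lot([3, 2, -5, 5, -1], -1) -> -3  [called from derive_floor, line 23]
  verify_load(-3, 4) -> 1  [called from derive_floor, line 25]
  derive_floor([3, 2, -5, 5, -1], -1) -> 1  [called from main, line 37]
  gauge_drift(1, 5) -> 1  [called from main, line 39]
Origin of each log line:
  1: from main, line 36
  2: from derive_floor, line 22
  3: from audit_lot, line 9
  4: from probe_limits, line 2
  5: from probe_limits, line 5
  6: from audit_lot, line 11
  7: from verify_load, line 16
  8: from main, line 38
  9: from gauge_drift, line 28
A correct fix: line 30: replace `count // count` with `count // bound`.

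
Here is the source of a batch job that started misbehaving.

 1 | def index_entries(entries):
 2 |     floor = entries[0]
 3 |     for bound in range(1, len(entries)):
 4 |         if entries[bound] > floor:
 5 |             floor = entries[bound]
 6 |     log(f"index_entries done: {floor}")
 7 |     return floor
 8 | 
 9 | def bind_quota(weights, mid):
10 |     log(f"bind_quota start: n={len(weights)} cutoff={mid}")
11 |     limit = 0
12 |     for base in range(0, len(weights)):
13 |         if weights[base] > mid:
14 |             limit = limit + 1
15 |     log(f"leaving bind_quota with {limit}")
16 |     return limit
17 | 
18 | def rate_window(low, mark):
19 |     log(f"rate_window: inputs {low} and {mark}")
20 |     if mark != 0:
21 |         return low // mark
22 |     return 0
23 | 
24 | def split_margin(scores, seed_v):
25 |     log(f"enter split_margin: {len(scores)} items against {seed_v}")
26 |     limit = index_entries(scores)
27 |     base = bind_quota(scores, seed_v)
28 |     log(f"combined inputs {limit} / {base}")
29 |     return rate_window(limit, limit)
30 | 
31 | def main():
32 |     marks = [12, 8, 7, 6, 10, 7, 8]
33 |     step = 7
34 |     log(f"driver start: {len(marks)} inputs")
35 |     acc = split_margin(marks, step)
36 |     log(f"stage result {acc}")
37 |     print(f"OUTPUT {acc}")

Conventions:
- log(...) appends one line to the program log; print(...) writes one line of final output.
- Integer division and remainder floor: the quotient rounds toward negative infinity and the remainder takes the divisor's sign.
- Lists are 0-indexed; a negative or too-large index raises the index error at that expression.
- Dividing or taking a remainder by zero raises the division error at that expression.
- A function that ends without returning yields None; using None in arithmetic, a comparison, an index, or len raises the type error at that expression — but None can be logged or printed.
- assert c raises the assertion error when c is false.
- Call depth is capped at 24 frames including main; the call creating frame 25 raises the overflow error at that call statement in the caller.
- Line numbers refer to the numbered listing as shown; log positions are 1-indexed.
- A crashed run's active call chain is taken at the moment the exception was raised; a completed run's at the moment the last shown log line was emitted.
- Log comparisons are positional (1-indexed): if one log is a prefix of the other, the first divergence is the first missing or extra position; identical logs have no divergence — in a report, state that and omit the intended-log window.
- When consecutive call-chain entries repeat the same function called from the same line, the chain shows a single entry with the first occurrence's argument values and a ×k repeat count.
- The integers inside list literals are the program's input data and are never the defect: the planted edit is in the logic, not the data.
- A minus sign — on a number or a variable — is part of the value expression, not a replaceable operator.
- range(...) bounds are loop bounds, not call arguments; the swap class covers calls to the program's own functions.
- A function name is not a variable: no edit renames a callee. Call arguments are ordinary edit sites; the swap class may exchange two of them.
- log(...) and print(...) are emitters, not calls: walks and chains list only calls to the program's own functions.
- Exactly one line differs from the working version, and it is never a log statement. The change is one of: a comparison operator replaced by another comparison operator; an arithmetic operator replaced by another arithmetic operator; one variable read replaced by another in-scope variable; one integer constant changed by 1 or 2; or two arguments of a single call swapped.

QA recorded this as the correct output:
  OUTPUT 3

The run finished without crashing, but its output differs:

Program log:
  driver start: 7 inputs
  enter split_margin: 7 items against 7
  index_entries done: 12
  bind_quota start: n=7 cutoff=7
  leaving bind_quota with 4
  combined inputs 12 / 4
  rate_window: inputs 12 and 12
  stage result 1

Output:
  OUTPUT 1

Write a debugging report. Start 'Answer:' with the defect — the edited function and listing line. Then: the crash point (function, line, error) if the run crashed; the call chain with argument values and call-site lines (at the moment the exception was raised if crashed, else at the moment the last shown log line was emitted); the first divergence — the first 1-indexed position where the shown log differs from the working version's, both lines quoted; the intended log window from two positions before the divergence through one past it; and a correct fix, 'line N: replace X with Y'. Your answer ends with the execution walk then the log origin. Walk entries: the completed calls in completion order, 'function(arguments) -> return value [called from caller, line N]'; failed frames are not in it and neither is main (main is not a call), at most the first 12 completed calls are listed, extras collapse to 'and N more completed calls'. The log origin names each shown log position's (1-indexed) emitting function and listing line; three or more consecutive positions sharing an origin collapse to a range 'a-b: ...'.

Answer: the defect is in split_margin at line 29.
The tell: Log line 7 is where behavior first shows: 'rate_window: inputs 12 and 12' appears instead of 'rate_window: inputs 12 and 4'.
Call chain: main.
First divergence: position 7 — the shown line 'rate_window: inputs 12 and 12' should read 'rate_window: inputs 12 and 4'.
Intended log window:
  5: leaving bind_quota with 4
  6: combined inputs 12 / 4
  7: rate_window: inputs 12 and 4
  8: stage result 3
Execution walk:
  index_entries([12, 8, 7, 6, 10, 7, 8]) -> 12  [called from split_margin, line 26]
  bind_quota([12, 8, 7, 6, 10, 7, 8], 7) -> 4  [called from split_margin, line 27]
  rate_window(12, 12) -> 1  [called from split_margin, line 29]
  split_margin([12, 8, 7, 6, 10, 7, 8], 7) -> 1  [called from main, line 35]
Log origin:
  1: emitted by main (line 34)
  2: emitted by split_margin (line 25)
  3: emitted by index_entries (line 6)
  4: emitted by bind_quota (line 10)
  5: emitted by bind_quota (line 15)
  6: emitted by split_margin (line 28)
  7: emitted by rate_window (line 19)
  8: emitted by main (line 36)
A correct fix: line 29: replace `rate_window(limit, limit)` with `rate_window(limit, base)`.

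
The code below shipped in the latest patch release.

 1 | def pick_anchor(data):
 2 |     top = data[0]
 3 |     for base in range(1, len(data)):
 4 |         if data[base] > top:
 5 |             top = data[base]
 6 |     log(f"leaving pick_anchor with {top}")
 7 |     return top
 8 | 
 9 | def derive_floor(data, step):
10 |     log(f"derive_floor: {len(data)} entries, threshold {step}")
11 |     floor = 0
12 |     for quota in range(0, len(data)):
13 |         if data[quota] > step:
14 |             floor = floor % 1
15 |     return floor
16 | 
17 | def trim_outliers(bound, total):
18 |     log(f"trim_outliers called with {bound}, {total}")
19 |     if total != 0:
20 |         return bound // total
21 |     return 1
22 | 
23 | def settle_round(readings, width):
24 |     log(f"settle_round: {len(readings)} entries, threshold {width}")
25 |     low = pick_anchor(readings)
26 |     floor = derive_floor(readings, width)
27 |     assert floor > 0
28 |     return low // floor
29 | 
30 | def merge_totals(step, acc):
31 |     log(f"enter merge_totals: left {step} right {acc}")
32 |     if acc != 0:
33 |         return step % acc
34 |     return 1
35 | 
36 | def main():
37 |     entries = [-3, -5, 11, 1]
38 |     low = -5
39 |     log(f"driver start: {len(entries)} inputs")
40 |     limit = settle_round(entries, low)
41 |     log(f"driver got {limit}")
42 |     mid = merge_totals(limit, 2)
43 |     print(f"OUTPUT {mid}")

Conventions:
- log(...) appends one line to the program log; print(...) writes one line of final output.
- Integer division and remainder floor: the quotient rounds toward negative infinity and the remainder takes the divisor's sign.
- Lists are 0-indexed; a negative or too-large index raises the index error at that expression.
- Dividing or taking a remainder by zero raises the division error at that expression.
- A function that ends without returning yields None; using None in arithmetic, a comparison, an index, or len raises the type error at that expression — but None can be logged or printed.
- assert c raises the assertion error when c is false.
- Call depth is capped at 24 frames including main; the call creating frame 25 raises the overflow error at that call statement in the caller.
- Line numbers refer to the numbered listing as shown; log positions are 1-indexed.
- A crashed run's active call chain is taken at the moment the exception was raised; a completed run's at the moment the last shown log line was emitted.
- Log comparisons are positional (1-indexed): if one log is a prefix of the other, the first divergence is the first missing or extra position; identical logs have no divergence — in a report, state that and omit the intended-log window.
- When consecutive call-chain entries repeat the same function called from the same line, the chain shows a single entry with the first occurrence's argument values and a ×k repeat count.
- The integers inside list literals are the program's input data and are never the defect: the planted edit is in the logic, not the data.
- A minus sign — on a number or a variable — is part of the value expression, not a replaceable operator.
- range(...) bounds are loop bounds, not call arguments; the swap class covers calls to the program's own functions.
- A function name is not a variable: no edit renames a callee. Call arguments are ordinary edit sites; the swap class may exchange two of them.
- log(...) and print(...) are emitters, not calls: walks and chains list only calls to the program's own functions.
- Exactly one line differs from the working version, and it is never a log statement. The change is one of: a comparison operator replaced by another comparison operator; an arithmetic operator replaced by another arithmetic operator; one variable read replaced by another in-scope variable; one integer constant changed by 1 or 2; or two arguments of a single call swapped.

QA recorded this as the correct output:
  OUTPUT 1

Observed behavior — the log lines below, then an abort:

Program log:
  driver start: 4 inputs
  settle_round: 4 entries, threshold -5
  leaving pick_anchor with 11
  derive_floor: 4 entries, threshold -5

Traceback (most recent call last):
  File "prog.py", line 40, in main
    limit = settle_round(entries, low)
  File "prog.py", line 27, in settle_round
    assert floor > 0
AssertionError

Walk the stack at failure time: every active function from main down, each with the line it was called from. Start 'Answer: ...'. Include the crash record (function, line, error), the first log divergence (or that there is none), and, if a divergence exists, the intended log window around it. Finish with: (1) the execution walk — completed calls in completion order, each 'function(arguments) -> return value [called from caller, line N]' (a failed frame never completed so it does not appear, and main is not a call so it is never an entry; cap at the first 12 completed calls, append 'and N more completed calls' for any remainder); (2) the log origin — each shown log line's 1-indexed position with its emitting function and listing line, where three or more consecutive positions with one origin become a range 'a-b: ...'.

Answer: main -> settle_round (called at line 40).
Key observation: After 4 matching log lines the faulty run goes silent, while the working version continues with 'driver got 3'.
Crash: settle_round, line 27, AssertionError.
First divergence: position 5 — the faulty run's log ends after 4 lines; the working version continues with 'driver got 3'.
Intended log window:
  3: leaving pick_anchor with 11
  4: derive_floor: 4 entries, threshold -5
  5: driver got 3
  6: enter merge_totals: left 3 right 2
Execution walk:
  pick_anchor([-3, -5, 11, 1]) -> 11  [called from settle_round, line 25]
  derive_floor([-3, -5, 11, 1], -5) -> 0  [called from settle_round, line 26]
Log line origins:
  1 — main, line 39
  2 — settle_round, line 24
  3 — pick_anchor, line 6
  4 — derive_floor, line 10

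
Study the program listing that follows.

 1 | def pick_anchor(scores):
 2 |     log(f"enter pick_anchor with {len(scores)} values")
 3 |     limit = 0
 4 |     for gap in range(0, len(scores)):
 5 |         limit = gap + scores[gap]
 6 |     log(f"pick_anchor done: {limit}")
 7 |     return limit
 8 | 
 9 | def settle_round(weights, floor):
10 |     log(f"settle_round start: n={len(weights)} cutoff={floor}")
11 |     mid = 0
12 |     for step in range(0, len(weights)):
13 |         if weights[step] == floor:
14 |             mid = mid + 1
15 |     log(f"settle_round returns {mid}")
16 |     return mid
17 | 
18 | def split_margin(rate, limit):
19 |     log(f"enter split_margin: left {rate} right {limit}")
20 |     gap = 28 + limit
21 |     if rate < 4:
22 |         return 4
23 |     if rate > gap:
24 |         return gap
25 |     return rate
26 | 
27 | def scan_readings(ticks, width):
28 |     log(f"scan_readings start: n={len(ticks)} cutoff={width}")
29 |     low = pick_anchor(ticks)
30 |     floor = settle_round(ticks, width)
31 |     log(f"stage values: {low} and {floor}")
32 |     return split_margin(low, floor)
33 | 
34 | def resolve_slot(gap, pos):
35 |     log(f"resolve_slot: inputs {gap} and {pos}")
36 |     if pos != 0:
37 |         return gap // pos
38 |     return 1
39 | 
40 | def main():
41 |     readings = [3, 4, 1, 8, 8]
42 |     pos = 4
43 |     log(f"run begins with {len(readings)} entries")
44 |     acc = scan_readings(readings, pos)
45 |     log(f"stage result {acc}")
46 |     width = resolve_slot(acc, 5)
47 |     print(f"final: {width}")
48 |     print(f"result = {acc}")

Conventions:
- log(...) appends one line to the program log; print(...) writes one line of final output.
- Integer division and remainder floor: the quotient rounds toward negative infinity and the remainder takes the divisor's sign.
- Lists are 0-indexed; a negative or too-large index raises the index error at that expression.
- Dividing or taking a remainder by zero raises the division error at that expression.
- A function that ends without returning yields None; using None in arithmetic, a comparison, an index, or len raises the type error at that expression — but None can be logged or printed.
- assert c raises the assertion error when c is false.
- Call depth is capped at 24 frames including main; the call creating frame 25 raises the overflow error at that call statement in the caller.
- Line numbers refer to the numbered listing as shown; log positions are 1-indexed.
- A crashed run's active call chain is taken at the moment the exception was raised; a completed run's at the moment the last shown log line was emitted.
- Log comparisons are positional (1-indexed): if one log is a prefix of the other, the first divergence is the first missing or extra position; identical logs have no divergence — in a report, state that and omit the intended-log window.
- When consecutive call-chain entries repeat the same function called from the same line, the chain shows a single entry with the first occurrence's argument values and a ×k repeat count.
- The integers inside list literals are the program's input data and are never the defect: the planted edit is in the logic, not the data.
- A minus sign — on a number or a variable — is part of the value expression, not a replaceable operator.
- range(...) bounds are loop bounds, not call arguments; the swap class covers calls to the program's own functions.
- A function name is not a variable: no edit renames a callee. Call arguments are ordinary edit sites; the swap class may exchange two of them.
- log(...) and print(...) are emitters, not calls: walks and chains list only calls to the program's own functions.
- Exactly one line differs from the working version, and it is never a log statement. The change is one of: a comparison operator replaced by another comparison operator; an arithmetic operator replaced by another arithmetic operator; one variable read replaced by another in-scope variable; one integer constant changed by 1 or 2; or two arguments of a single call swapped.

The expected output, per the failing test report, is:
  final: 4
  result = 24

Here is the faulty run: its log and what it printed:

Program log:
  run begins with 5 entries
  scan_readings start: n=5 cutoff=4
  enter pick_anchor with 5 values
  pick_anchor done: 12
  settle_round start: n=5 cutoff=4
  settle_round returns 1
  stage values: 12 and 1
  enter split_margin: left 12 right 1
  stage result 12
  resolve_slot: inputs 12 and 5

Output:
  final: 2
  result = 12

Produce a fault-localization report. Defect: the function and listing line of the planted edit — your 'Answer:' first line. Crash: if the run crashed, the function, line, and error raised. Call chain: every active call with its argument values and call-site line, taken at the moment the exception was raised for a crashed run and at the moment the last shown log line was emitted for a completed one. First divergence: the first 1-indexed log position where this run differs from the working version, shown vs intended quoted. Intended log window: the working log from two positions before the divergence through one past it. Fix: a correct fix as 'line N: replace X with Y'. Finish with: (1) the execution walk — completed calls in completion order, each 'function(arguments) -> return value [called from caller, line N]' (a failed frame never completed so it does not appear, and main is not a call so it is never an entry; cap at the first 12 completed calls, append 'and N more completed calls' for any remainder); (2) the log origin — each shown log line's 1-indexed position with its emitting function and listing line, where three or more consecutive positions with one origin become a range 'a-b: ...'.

Answer: the defect is in pick_anchor at line 5.
Core observation: Position 4 is the first bad log line: 'pick_anchor done: 12' should read 'pick_anchor done: 24'.
Call chain: main -> resolve_slot(12, 5) (called at line 46).
First divergence: position 4; shown 'pick_anchor done: 12' vs intended 'pick_anchor done: 24'.
Intended log window:
  2: scan_readings start: n=5 cutoff=4
  3: enter pick_anchor with 5 values
  4: pick_anchor done: 24
  5: settle_round start: n=5 cutoff=4
Execution walk:
  pick_anchor([3, 4, 1, 8, 8]) -> 12  [called from scan_readings, line 29]
  settle_round([3, 4, 1, 8, 8], 4) -> 1  [called from scan_readings, line 30]
  split_margin(12, 1) -> 12  [called from scan_readings, line 32]
  scan_readings([3, 4, 1, 8, 8], 4) -> 12  [called from main, line 44]
  resolve_slot(12, 5) -> 2  [called from main, line 46]
Origin of each log line:
  1: from main, line 43
  2: from scan_readings, line 28
  3: from pick_anchor, line 2
  4: from pick_anchor, line 6
  5: from settle_round, line 10
  6: from settle_round, line 15
  7: from scan_readings, line 31
  8: from split_margin, line 19
  9: from main, line 45
  10: from resolve_slot, line 35
A correct fix: line 5: replace `gap + scores[gap]` with `limit + scores[gap]`.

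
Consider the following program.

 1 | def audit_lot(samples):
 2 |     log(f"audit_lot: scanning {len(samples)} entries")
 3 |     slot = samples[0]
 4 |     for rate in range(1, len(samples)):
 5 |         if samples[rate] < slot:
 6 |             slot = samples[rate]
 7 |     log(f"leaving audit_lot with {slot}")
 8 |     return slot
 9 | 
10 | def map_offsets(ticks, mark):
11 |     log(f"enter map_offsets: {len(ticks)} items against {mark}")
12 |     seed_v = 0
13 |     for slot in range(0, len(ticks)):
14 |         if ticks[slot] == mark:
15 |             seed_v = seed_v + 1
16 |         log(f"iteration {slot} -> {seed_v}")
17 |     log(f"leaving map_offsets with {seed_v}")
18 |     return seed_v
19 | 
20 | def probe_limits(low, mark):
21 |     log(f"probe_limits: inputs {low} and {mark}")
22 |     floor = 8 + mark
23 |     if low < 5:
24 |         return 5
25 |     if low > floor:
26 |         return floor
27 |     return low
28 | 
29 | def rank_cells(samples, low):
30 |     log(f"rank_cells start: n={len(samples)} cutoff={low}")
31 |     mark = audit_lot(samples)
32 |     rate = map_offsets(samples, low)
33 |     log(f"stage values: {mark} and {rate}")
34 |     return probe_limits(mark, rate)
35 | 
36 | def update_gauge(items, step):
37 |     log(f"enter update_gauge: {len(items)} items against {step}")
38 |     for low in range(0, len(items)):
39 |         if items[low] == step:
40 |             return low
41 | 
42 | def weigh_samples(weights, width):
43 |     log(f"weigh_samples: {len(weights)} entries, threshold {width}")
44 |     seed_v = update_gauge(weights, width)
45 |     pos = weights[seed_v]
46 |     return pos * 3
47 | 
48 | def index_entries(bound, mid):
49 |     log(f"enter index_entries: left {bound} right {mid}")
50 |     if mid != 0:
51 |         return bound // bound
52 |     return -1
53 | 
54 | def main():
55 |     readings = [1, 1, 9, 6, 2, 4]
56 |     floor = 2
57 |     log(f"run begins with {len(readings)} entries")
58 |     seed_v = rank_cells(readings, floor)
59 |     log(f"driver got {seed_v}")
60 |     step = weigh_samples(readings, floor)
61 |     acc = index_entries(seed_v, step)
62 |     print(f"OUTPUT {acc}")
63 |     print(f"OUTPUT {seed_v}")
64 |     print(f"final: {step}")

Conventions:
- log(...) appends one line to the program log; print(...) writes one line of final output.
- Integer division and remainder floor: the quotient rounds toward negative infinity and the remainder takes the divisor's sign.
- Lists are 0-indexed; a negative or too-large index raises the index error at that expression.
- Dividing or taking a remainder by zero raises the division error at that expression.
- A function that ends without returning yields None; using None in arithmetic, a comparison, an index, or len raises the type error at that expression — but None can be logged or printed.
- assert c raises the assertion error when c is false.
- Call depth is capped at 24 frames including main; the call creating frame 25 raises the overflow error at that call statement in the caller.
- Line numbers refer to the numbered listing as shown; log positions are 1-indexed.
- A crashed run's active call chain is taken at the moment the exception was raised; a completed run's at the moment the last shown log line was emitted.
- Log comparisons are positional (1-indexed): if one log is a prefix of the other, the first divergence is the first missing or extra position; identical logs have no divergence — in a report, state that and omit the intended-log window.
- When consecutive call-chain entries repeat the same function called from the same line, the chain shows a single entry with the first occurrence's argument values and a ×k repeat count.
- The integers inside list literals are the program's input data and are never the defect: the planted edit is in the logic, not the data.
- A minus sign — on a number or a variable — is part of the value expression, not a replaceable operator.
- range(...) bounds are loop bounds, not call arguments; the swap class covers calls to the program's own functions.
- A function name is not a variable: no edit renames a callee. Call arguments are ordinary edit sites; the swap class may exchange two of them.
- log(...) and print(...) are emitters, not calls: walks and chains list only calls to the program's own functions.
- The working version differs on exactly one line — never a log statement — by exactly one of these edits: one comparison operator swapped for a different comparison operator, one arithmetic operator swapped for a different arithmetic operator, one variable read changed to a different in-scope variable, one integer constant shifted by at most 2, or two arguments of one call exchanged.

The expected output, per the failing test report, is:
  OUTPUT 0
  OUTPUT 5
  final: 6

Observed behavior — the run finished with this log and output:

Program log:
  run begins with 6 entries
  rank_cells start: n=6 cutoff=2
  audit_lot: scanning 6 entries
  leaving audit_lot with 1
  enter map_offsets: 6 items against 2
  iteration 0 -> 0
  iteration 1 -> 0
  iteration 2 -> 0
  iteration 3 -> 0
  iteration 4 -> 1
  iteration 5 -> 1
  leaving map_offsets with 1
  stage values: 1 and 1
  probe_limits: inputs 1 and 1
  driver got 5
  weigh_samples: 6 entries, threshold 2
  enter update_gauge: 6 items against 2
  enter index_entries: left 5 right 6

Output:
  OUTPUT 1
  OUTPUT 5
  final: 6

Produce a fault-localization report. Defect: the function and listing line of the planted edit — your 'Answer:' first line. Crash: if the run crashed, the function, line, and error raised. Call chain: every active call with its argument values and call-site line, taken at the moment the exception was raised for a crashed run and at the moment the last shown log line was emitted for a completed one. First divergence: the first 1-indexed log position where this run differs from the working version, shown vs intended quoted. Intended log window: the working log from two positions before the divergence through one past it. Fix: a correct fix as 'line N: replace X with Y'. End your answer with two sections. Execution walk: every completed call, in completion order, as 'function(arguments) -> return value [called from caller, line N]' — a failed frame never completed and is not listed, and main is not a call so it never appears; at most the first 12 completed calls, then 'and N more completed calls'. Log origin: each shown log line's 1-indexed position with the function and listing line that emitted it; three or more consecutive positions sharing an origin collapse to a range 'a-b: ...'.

Answer: the defect is in index_entries at line 51.
The tell: Log streams are identical — the defect surfaces only in the printed output.
Call chain: main -> index_entries(5, 6) (called at line 61).
First divergence: none (the log streams are identical).
Execution walk:
  audit_lot([1, 1, 9, 6, 2, 4]) -> 1  [called from rank_cells, line 31]
  map_offsets([1, 1, 9, 6, 2, 4], 2) -> 1  [called from rank_cells, line 32]
  probe_limits(1, 1) -> 5  [called from rank_cells, line 34]
  rank_cells([1, 1, 9, 6, 2, 4], 2) -> 5  [called from main, line 58]
  update_gauge([1, 1, 9, 6, 2, 4], 2) -> 4  [called from weigh_samples, line 44]
  weigh_samples([1, 1, 9, 6, 2, 4], 2) -> 6  [called from main, line 60]
  index_entries(5, 6) -> 1  [called from main, line 61]
Log line origins:
  1: from main, line 57
  2: from rank_cells, line 30
  3: from audit_lot, line 2
  4: from audit_lot, line 7
  5: from map_offsets, line 11
  6-11: from map_offsets, line 16
  12: from map_offsets, line 17
  13: from rank_cells, line 33
  14: from probe_limits, line 21
  15: from main, line 59
  16: from weigh_samples, line 43
  17: from update_gauge, line 37
  18: from index_entries, line 49
A correct fix: line 51: replace `bound // bound` with `bound // mid`.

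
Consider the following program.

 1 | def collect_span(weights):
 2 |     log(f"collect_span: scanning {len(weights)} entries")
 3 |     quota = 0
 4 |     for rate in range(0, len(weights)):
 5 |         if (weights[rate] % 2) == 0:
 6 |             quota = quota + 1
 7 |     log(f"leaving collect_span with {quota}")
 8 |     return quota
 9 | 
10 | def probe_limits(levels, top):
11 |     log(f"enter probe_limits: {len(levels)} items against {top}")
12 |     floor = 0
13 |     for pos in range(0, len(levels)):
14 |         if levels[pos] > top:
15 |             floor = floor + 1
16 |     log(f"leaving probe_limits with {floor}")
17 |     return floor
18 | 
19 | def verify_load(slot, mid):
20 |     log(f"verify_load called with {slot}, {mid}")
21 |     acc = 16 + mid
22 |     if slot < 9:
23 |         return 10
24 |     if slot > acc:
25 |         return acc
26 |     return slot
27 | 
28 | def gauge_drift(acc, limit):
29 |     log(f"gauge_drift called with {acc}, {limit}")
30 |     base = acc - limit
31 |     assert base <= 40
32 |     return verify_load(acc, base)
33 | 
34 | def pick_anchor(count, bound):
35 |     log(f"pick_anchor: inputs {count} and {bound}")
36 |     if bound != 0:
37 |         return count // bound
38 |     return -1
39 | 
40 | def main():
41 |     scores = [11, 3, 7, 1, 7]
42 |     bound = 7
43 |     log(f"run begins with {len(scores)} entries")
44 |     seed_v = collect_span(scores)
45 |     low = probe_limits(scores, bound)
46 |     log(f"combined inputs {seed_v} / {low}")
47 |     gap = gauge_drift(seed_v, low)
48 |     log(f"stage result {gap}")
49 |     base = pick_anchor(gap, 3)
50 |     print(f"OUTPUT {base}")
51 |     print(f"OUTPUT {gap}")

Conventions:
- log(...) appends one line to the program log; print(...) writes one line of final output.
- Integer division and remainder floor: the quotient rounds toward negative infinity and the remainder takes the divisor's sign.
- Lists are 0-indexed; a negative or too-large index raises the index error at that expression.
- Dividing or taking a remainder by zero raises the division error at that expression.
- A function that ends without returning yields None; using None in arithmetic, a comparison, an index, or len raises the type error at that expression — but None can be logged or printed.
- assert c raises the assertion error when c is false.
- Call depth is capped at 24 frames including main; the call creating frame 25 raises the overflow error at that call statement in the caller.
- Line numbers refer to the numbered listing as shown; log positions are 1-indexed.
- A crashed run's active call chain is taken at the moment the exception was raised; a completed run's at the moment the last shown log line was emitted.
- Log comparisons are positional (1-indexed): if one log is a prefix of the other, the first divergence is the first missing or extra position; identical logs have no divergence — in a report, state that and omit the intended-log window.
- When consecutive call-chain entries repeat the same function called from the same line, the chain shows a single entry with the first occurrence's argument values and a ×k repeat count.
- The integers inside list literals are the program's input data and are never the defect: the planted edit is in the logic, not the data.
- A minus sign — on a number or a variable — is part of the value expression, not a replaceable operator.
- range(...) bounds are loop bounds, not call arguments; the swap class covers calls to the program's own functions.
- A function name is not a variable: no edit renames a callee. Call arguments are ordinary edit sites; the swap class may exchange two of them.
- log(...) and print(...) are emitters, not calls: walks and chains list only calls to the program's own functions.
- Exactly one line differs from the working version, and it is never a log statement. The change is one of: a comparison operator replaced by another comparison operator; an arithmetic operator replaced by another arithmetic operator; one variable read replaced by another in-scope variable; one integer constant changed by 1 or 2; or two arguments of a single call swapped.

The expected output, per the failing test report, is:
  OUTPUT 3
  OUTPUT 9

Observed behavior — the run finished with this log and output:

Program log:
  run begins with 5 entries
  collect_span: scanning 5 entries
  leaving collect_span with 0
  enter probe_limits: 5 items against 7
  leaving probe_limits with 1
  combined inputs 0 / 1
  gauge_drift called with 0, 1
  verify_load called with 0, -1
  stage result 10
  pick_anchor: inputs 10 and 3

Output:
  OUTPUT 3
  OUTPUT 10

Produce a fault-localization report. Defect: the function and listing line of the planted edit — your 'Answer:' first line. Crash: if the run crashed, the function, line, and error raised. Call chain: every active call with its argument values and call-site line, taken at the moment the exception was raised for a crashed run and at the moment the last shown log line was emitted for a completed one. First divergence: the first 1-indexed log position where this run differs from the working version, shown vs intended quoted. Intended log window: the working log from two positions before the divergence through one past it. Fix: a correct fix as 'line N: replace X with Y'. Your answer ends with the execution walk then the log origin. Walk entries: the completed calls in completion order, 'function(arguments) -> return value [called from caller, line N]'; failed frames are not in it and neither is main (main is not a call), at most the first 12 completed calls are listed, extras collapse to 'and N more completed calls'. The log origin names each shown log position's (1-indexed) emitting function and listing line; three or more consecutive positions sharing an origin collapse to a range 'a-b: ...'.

Answer: the defect is in verify_load at line 23.
The tell: At log position 9 the runs split — shown 'stage result 10', but the working version logs 'stage result 9'.
Call chain: main -> pick_anchor(10, 3) (called at line 49).
First divergence: position 9 — the shown line 'stage result 10' should read 'stage result 9'.
Intended log window:
  7: gauge_drift called with 0, 1
  8: verify_load called with 0, -1
  9: stage result 9
  10: pick_anchor: inputs 9 and 3
Execution walk:
  collect_span([11, 3, 7, 1, 7]) -> 0  [called from main, line 44]
  probe_limits([11, 3, 7, 1, 7], 7) -> 1  [called from main, line 45]
  verify_load(0, -1) -> 10  [called from gauge_drift, line 32]
  gauge_drift(0, 1) -> 10  [called from main, line 47]
  pick_anchor(10, 3) -> 3  [called from main, line 49]
Log line origins:
  1: logged in main at line 43
  2: logged in collect_span at line 2
  3: logged in collect_span at line 7
  4: logged in probe_limits at line 11
  5: logged in probe_limits at line 16
  6: logged in main at line 46
  7: logged in gauge_drift at line 29
  8: logged in verify_load at line 20
  9: logged in main at line 48
  10: logged in pick_anchor at line 35
A correct fix: line 23: replace `10` with `9`.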